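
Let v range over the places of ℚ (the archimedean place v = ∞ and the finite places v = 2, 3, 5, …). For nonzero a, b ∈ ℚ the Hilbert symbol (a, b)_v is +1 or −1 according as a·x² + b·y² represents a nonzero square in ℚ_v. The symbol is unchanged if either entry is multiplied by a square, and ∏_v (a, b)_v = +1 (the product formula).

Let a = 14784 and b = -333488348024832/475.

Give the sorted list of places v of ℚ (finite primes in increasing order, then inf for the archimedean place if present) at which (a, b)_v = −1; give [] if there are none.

Mod squares: a ≡ 231, b ≡ -39767. Check v ∈ {∞, 2, 3, 5, 7, 11, 13, 19, 23}.
v=11: a=11^1·(≡2), b=11^2·(≡4) mod 11; (2|11)=-1, (4|11)=+1; (−1)^{1·2·5}·(-1)^2·(+1)^1 = +1.
v=3: a=3^1·(≡2), b=3^8·(≡1) mod 3; (2|3)=-1, (1|3)=+1; (−1)^{1·8·1}·(-1)^8·(+1)^1 = +1.
v=7: a=7^1·(≡5), b=7^3·(≡6) mod 7; (5|7)=-1, (6|7)=-1; (−1)^{1·3·3}·(-1)^3·(-1)^1 = -1.
v=13: a=13^0·(≡3), b=13^1·(≡1) mod 13; (3|13)=+1, (1|13)=+1; (−1)^{0·1·6}·(+1)^1·(+1)^0 = +1.
v=2: v_2(a)=6, v_2(b)=12; units ≡ 7, 1 (mod 8); ε·ε+αω+βω = 1·0+6·0+12·0 ≡ 0  ⇒  (a,b)_2 = +1.
v=23: a=23^0·(≡18), b=23^1·(≡19) mod 23; (18|23)=+1, (19|23)=-1; (−1)^{0·1·11}·(+1)^1·(-1)^0 = +1.
v=∞: 231 > 0 and -39767 < 0  ⇒  (a,b)_∞ = +1.
v=19: a=19^0·(≡2), b=19^-1·(≡5) mod 19; (2|19)=-1, (5|19)=+1; (−1)^{0·-1·9}·(-1)^-1·(+1)^0 = -1.
v=5: a=5^0·(≡4), b=5^-2·(≡2) mod 5; (4|5)=+1, (2|5)=-1; (−1)^{0·-2·2}·(+1)^-2·(-1)^0 = +1.
(231, -39767 / ℚ) ramifies at {7, 19}: a division algebra.

[7, 19]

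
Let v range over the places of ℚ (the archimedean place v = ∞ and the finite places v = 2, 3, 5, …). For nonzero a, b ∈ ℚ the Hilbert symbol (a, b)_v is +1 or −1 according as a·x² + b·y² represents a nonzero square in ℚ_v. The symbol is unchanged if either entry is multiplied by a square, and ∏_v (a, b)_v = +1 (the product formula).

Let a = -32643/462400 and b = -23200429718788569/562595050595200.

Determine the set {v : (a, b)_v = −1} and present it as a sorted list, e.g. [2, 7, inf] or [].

(a, b) ≡ (-403, -63974638) mod (ℚ^×)²; places V = {2, 3, 5, 7, 13, 17, 19, 23, 29, 31, ∞}.
(a,b)_7: α=0, u≡5; β=-3, v≡2 (mod 7); (5|7)=-1, (2|7)=+1; sign (−1)^0·-1^-3·+1^0 = -1.
(a,b)_5: α=-2, u≡2; β=-2, v≡2 (mod 5); (2|5)=-1, (2|5)=-1; sign (−1)^0·-1^-2·-1^-2 = +1.
(a,b)_2: α=-6, β=-7; u≡5, v≡1 (mod 8); ε(u)ε(v)=0·0, αω(v)=-6·0, βω(u)=-7·1; sum ≡ 1  ⇒  -1.
(a,b)_13: α=1, u≡8; β=3, v≡6 (mod 13); (8|13)=-1, (6|13)=-1; sign (−1)^0·-1^3·-1^1 = +1.
(a,b)_19: α=0, u≡13; β=-2, v≡15 (mod 19); (13|19)=-1, (15|19)=-1; sign (−1)^0·-1^-2·-1^0 = +1.
(a,b)_29: α=0, u≡21; β=1, v≡11 (mod 29); (21|29)=-1, (11|29)=-1; sign (−1)^0·-1^1·-1^0 = -1.
(a,b)_3: α=4, u≡2; β=12, v≡2 (mod 3); (2|3)=-1, (2|3)=-1; sign (−1)^0·-1^12·-1^4 = +1.
(a,b)_∞: sgn(-403)=−, sgn(-63974638)=−, so -1.
(a,b)_31: α=1, u≡8; β=3, v≡3 (mod 31); (8|31)=+1, (3|31)=-1; sign (−1)^1·+1^3·-1^1 = +1.
(a,b)_17: α=-2, u≡7; β=-5, v≡2 (mod 17); (7|17)=-1, (2|17)=+1; sign (−1)^0·-1^-5·+1^-2 = -1.
(a,b)_23: α=0, u≡5; β=1, v≡22 (mod 23); (5|23)=-1, (22|23)=-1; sign (−1)^0·-1^1·-1^0 = -1.
Ram(-403, -63974638) = {2, 7, 17, 23, 29, ∞}; no ℚ_2-point on the conic.

[2, 7, 17, 23, 29, inf]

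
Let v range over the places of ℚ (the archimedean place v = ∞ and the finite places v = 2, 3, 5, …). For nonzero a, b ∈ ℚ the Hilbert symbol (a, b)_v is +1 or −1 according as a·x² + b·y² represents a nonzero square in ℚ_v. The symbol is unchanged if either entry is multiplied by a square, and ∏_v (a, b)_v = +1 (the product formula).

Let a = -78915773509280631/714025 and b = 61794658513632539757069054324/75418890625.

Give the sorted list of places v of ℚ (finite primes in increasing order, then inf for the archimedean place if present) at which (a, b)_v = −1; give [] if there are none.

[7, 41]

Mod squares: a ≡ -22591, b ≡ 106981. Check v ∈ {∞, 2, 3, 5, 7, 11, 13, 17, 19, 29, 31, 41}.
v=17: a=17^0·(≡8), b=17^1·(≡12) mod 17; (8|17)=+1, (12|17)=-1; (−1)^{0·1·8}·(+1)^1·(-1)^0 = +1.
v=7: a=7^2·(≡5), b=7^3·(≡1) mod 7; (5|7)=-1, (1|7)=+1; (−1)^{2·3·3}·(-1)^3·(+1)^2 = -1.
v=∞: -22591 < 0 and 106981 > 0  ⇒  (a,b)_∞ = +1.
v=29: a=29^3·(≡23), b=29^5·(≡9) mod 29; (23|29)=+1, (9|29)=+1; (−1)^{3·5·14}·(+1)^5·(+1)^3 = +1.
v=41: a=41^1·(≡37), b=41^2·(≡26) mod 41; (37|41)=+1, (26|41)=-1; (−1)^{1·2·20}·(+1)^2·(-1)^1 = -1.
v=11: a=11^2·(≡5), b=11^2·(≡7) mod 11; (5|11)=+1, (7|11)=-1; (−1)^{2·2·5}·(+1)^2·(-1)^2 = +1.
v=3: a=3^6·(≡2), b=3^10·(≡1) mod 3; (2|3)=-1, (1|3)=+1; (−1)^{6·10·1}·(-1)^10·(+1)^6 = +1.
v=5: a=5^-2·(≡4), b=5^-6·(≡1) mod 5; (4|5)=+1, (1|5)=+1; (−1)^{-2·-6·2}·(+1)^-6·(+1)^-2 = +1.
v=19: a=19^1·(≡8), b=19^2·(≡5) mod 19; (8|19)=-1, (5|19)=+1; (−1)^{1·2·9}·(-1)^2·(+1)^1 = +1.
v=13: a=13^-4·(≡1), b=13^-6·(≡1) mod 13; (1|13)=+1, (1|13)=+1; (−1)^{-4·-6·6}·(+1)^-6·(+1)^-4 = +1.
v=31: a=31^2·(≡2), b=31^3·(≡1) mod 31; (2|31)=+1, (1|31)=+1; (−1)^{2·3·15}·(+1)^3·(+1)^2 = +1.
v=2: v_2(a)=0, v_2(b)=2; units ≡ 1, 5 (mod 8); ε·ε+αω+βω = 0·0+0·1+2·0 ≡ 0  ⇒  (a,b)_2 = +1.
Ram(-22591, 106981) = {7, 41}; no ℚ_7-point on the conic.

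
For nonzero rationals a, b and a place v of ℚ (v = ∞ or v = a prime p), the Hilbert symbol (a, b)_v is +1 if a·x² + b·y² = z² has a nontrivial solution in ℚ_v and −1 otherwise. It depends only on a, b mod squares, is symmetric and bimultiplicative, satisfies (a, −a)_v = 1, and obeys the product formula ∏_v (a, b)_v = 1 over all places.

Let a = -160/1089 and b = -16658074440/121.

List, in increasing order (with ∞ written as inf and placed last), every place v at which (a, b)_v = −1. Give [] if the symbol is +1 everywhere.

[29, 31, 43, inf]

(a, b) ≡ (-10, -51413810) mod (ℚ^×)²; places V = {2, 3, 5, 7, 11, 19, 29, 31, 43, ∞}.
(a,b)_3: α=-2, u≡2; β=4, v≡1 (mod 3); (2|3)=-1, (1|3)=+1; sign (−1)^0·-1^4·+1^-2 = +1.
(a,b)_31: α=0, u≡22; β=1, v≡26 (mod 31); (22|31)=-1, (26|31)=-1; sign (−1)^0·-1^1·-1^0 = -1.
(a,b)_19: α=0, u≡5; β=1, v≡4 (mod 19); (5|19)=+1, (4|19)=+1; sign (−1)^0·+1^1·+1^0 = +1.
(a,b)_2: α=5, β=3; u≡3, v≡7 (mod 8); ε(u)ε(v)=1·1, αω(v)=5·0, βω(u)=3·1; sum ≡ 0  ⇒  +1.
(a,b)_43: α=0, u≡7; β=1, v≡13 (mod 43); (7|43)=-1, (13|43)=+1; sign (−1)^0·-1^1·+1^0 = -1.
(a,b)_7: α=0, u≡2; β=1, v≡4 (mod 7); (2|7)=+1, (4|7)=+1; sign (−1)^0·+1^1·+1^0 = +1.
(a,b)_29: α=0, u≡19; β=1, v≡25 (mod 29); (19|29)=-1, (25|29)=+1; sign (−1)^0·-1^1·+1^0 = -1.
(a,b)_∞: sgn(-10)=−, sgn(-51413810)=−, so -1.
(a,b)_5: α=1, u≡2; β=1, v≡2 (mod 5); (2|5)=-1, (2|5)=-1; sign (−1)^0·-1^1·-1^1 = +1.
(a,b)_11: α=-2, u≡3; β=-2, v≡4 (mod 11); (3|11)=+1, (4|11)=+1; sign (−1)^0·+1^-2·+1^-2 = +1.
Ram(-10, -51413810) = {29, 31, 43, ∞}; no ℚ_29-point on the conic.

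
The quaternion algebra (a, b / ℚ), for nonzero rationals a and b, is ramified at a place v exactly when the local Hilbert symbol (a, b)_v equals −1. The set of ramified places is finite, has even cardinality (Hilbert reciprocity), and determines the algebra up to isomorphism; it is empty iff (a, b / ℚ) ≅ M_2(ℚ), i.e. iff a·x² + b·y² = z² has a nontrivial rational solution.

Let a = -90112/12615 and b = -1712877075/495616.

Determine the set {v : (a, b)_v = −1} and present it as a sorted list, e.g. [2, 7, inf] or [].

[2, 5, 13, 17, 19, inf]

(a, b) ≡ (-330, -155363) mod (ℚ^×)²; places V = {2, 3, 5, 7, 11, 13, 17, 19, 29, 37, ∞}.
(a,b)_19: α=0, u≡14; β=1, v≡3 (mod 19); (14|19)=-1, (3|19)=-1; sign (−1)^0·-1^1·-1^0 = -1.
(a,b)_17: α=0, u≡5; β=1, v≡11 (mod 17); (5|17)=-1, (11|17)=-1; sign (−1)^0·-1^1·-1^0 = -1.
(a,b)_13: α=0, u≡6; β=1, v≡12 (mod 13); (6|13)=-1, (12|13)=+1; sign (−1)^0·-1^1·+1^0 = -1.
(a,b)_∞: sgn(-330)=−, sgn(-155363)=−, so -1.
(a,b)_5: α=-1, u≡1; β=2, v≡2 (mod 5); (1|5)=+1, (2|5)=-1; sign (−1)^0·+1^2·-1^-1 = -1.
(a,b)_3: α=-1, u≡1; β=2, v≡1 (mod 3); (1|3)=+1, (1|3)=+1; sign (−1)^0·+1^2·+1^-1 = +1.
(a,b)_2: α=13, β=-12; u≡3, v≡5 (mod 8); ε(u)ε(v)=1·0, αω(v)=13·1, βω(u)=-12·1; sum ≡ 1  ⇒  -1.
(a,b)_11: α=1, u≡4; β=-2, v≡9 (mod 11); (4|11)=+1, (9|11)=+1; sign (−1)^0·+1^-2·+1^1 = +1.
(a,b)_7: α=0, u≡6; β=2, v≡1 (mod 7); (6|7)=-1, (1|7)=+1; sign (−1)^0·-1^2·+1^0 = +1.
(a,b)_37: α=0, u≡27; β=1, v≡18 (mod 37); (27|37)=+1, (18|37)=-1; sign (−1)^0·+1^1·-1^0 = +1.
(a,b)_29: α=-2, u≡11; β=0, v≡11 (mod 29); (11|29)=-1, (11|29)=-1; sign (−1)^0·-1^0·-1^-2 = +1.
Ram(-330, -155363) = {2, 5, 13, 17, 19, ∞}; no ℚ_2-point on the conic.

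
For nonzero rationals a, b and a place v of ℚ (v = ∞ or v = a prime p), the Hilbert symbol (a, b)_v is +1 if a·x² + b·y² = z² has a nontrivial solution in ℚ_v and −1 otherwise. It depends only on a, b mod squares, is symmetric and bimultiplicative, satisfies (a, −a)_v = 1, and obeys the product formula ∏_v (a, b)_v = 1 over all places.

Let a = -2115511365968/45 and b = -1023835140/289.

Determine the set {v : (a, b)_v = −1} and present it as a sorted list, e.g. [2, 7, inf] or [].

[2, 19, 29, inf]

Mod squares: a ≡ -15134665, b ≡ -3159985. Check v ∈ {∞, 2, 3, 5, 7, 11, 13, 17, 19, 29, 31, 37}.
v=11: a=11^2·(≡3), b=11^0·(≡8) mod 11; (3|11)=+1, (8|11)=-1; (−1)^{2·0·5}·(+1)^0·(-1)^2 = +1.
v=7: a=7^1·(≡4), b=7^0·(≡4) mod 7; (4|7)=+1, (4|7)=+1; (−1)^{1·0·3}·(+1)^0·(+1)^1 = +1.
v=29: a=29^1·(≡16), b=29^1·(≡2) mod 29; (16|29)=+1, (2|29)=-1; (−1)^{1·1·14}·(+1)^1·(-1)^1 = -1.
v=5: a=5^-1·(≡3), b=5^1·(≡3) mod 5; (3|5)=-1, (3|5)=-1; (−1)^{-1·1·2}·(-1)^1·(-1)^-1 = +1.
v=31: a=31^1·(≡16), b=31^1·(≡15) mod 31; (16|31)=+1, (15|31)=-1; (−1)^{1·1·15}·(+1)^1·(-1)^1 = +1.
v=3: a=3^-2·(≡2), b=3^4·(≡2) mod 3; (2|3)=-1, (2|3)=-1; (−1)^{-2·4·1}·(-1)^4·(-1)^-2 = +1.
v=13: a=13^1·(≡1), b=13^0·(≡12) mod 13; (1|13)=+1, (12|13)=+1; (−1)^{1·0·6}·(+1)^0·(+1)^1 = +1.
v=2: v_2(a)=4, v_2(b)=2; units ≡ 7, 7 (mod 8); ε·ε+αω+βω = 1·1+4·0+2·0 ≡ 1  ⇒  (a,b)_2 = -1.
v=17: a=17^0·(≡14), b=17^-2·(≡9) mod 17; (14|17)=-1, (9|17)=+1; (−1)^{0·-2·8}·(-1)^-2·(+1)^0 = +1.
v=19: a=19^2·(≡15), b=19^1·(≡17) mod 19; (15|19)=-1, (17|19)=+1; (−1)^{2·1·9}·(-1)^1·(+1)^2 = -1.
v=37: a=37^1·(≡27), b=37^1·(≡36) mod 37; (27|37)=+1, (36|37)=+1; (−1)^{1·1·18}·(+1)^1·(+1)^1 = +1.
v=∞: -15134665 < 0 and -3159985 < 0  ⇒  (a,b)_∞ = -1.
(-15134665, -3159985 / ℚ) ramifies at {2, 19, 29, ∞}: a division algebra.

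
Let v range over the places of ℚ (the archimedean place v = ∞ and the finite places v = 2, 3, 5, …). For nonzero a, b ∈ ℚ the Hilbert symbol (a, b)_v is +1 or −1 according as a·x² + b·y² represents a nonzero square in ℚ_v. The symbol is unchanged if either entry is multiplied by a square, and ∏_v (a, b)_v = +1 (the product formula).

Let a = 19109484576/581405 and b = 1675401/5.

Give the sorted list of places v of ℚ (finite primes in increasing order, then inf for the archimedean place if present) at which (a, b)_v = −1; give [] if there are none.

[2, 3, 13, 17]

Mod squares: a ≡ 2730, b ≡ 23205. Check v ∈ {∞, 2, 3, 5, 7, 11, 13, 17, 19, 29, 31}.
v=11: a=11^-2·(≡8), b=11^0·(≡7) mod 11; (8|11)=-1, (7|11)=-1; (−1)^{-2·0·5}·(-1)^0·(-1)^-2 = +1.
v=∞: 2730 > 0 and 23205 > 0  ⇒  (a,b)_∞ = +1.
v=17: a=17^2·(≡12), b=17^1·(≡11) mod 17; (12|17)=-1, (11|17)=-1; (−1)^{2·1·8}·(-1)^1·(-1)^2 = -1.
v=7: a=7^1·(≡6), b=7^1·(≡4) mod 7; (6|7)=-1, (4|7)=+1; (−1)^{1·1·3}·(-1)^1·(+1)^1 = +1.
v=2: v_2(a)=5, v_2(b)=0; units ≡ 5, 5 (mod 8); ε·ε+αω+βω = 0·0+5·1+0·1 ≡ 1  ⇒  (a,b)_2 = -1.
v=19: a=19^0·(≡8), b=19^2·(≡1) mod 19; (8|19)=-1, (1|19)=+1; (−1)^{0·2·9}·(-1)^2·(+1)^0 = +1.
v=5: a=5^-1·(≡1), b=5^-1·(≡1) mod 5; (1|5)=+1, (1|5)=+1; (−1)^{-1·-1·2}·(+1)^-1·(+1)^-1 = +1.
v=29: a=29^2·(≡13), b=29^0·(≡20) mod 29; (13|29)=+1, (20|29)=+1; (−1)^{2·0·14}·(+1)^0·(+1)^2 = +1.
v=31: a=31^-2·(≡20), b=31^0·(≡26) mod 31; (20|31)=+1, (26|31)=-1; (−1)^{-2·0·15}·(+1)^0·(-1)^-2 = +1.
v=3: a=3^3·(≡1), b=3^1·(≡1) mod 3; (1|3)=+1, (1|3)=+1; (−1)^{3·1·1}·(+1)^1·(+1)^3 = -1.
v=13: a=13^1·(≡7), b=13^1·(≡12) mod 13; (7|13)=-1, (12|13)=+1; (−1)^{1·1·6}·(-1)^1·(+1)^1 = -1.
(2730, 23205 / ℚ) ramifies at {2, 3, 13, 17}: a division algebra.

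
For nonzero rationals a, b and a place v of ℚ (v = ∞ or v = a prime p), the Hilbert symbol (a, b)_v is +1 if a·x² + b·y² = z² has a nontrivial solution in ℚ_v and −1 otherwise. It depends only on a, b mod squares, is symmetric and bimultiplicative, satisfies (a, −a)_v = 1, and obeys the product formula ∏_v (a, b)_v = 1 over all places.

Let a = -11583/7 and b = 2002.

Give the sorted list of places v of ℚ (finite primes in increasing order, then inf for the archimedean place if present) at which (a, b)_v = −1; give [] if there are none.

(a, b) ≡ (-1001, 2002) mod (ℚ^×)²; places V = {2, 3, 7, 11, 13, ∞}.
(a,b)_2: α=0, β=1; u≡7, v≡1 (mod 8); ε(u)ε(v)=1·0, αω(v)=0·0, βω(u)=1·0; sum ≡ 0  ⇒  +1.
(a,b)_3: α=4, u≡1; β=0, v≡1 (mod 3); (1|3)=+1, (1|3)=+1; sign (−1)^0·+1^0·+1^4 = +1.
(a,b)_7: α=-1, u≡2; β=1, v≡6 (mod 7); (2|7)=+1, (6|7)=-1; sign (−1)^1·+1^1·-1^-1 = +1.
(a,b)_13: α=1, u≡12; β=1, v≡11 (mod 13); (12|13)=+1, (11|13)=-1; sign (−1)^0·+1^1·-1^1 = -1.
(a,b)_∞: sgn(-1001)=−, sgn(2002)=+, so +1.
(a,b)_11: α=1, u≡2; β=1, v≡6 (mod 11); (2|11)=-1, (6|11)=-1; sign (−1)^1·-1^1·-1^1 = -1.
(-1001, 2002 / ℚ) ramifies at {11, 13}: a division algebra.

[11, 13]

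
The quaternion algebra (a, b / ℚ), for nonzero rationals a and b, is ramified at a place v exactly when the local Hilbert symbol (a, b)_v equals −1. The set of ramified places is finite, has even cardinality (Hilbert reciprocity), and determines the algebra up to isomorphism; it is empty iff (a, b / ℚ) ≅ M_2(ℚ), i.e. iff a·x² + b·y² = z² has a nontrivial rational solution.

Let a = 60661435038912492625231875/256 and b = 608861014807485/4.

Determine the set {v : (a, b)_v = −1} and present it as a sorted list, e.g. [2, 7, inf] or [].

(a, b) ≡ (152779, 26085) mod (ℚ^×)²; places V = {2, 3, 5, 11, 17, 19, 37, 43, 47, ∞}.
(a,b)_43: α=3, u≡26; β=2, v≡8 (mod 43); (26|43)=-1, (8|43)=-1; sign (−1)^0·-1^2·-1^3 = -1.
(a,b)_17: α=3, u≡5; β=2, v≡12 (mod 17); (5|17)=-1, (12|17)=-1; sign (−1)^0·-1^2·-1^3 = -1.
(a,b)_2: α=-8, β=-2; u≡3, v≡5 (mod 8); ε(u)ε(v)=1·0, αω(v)=-8·1, βω(u)=-2·1; sum ≡ 0  ⇒  +1.
(a,b)_11: α=3, u≡10; β=2, v≡5 (mod 11); (10|11)=-1, (5|11)=+1; sign (−1)^0·-1^2·+1^3 = +1.
(a,b)_∞: sgn(152779)=+, sgn(26085)=+, so +1.
(a,b)_3: α=2, u≡1; β=1, v≡1 (mod 3); (1|3)=+1, (1|3)=+1; sign (−1)^0·+1^1·+1^2 = +1.
(a,b)_37: α=2, u≡15; β=1, v≡18 (mod 37); (15|37)=-1, (18|37)=-1; sign (−1)^0·-1^1·-1^2 = -1.
(a,b)_5: α=4, u≡1; β=1, v≡3 (mod 5); (1|5)=+1, (3|5)=-1; sign (−1)^0·+1^1·-1^4 = +1.
(a,b)_47: α=2, u≡44; β=1, v≡23 (mod 47); (44|47)=-1, (23|47)=-1; sign (−1)^0·-1^1·-1^2 = -1.
(a,b)_19: α=3, u≡6; β=2, v≡11 (mod 19); (6|19)=+1, (11|19)=+1; sign (−1)^0·+1^2·+1^3 = +1.
|Ram(152779, 26085)| = 4, even; anisotropic at {17, 37, 43, 47}.

[17, 37, 43, 47]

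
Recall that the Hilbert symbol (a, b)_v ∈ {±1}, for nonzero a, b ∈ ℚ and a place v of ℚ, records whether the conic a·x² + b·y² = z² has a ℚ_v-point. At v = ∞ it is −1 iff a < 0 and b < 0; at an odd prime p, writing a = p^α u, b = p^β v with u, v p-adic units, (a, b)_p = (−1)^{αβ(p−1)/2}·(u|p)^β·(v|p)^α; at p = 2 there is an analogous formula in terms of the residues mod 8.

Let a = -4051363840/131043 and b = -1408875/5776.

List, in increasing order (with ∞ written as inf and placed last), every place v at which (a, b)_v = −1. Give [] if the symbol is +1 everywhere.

Mod squares: a ≡ -30, b ≡ -195. Check v ∈ {∞, 2, 3, 5, 11, 13, 17, 19, 37}.
v=37: a=37^2·(≡36), b=37^0·(≡12) mod 37; (36|37)=+1, (12|37)=+1; (−1)^{2·0·18}·(+1)^0·(+1)^2 = +1.
v=11: a=11^-2·(≡3), b=11^0·(≡5) mod 11; (3|11)=+1, (5|11)=+1; (−1)^{-2·0·5}·(+1)^0·(+1)^-2 = +1.
v=17: a=17^2·(≡2), b=17^2·(≡16) mod 17; (2|17)=+1, (16|17)=+1; (−1)^{2·2·8}·(+1)^2·(+1)^2 = +1.
v=19: a=19^-2·(≡2), b=19^-2·(≡2) mod 19; (2|19)=-1, (2|19)=-1; (−1)^{-2·-2·9}·(-1)^-2·(-1)^-2 = +1.
v=5: a=5^1·(≡4), b=5^3·(≡4) mod 5; (4|5)=+1, (4|5)=+1; (−1)^{1·3·2}·(+1)^3·(+1)^1 = +1.
v=13: a=13^0·(≡3), b=13^1·(≡8) mod 13; (3|13)=+1, (8|13)=-1; (−1)^{0·1·6}·(+1)^1·(-1)^0 = +1.
v=∞: -30 < 0 and -195 < 0  ⇒  (a,b)_∞ = -1.
v=3: a=3^-1·(≡2), b=3^1·(≡1) mod 3; (2|3)=-1, (1|3)=+1; (−1)^{-1·1·1}·(-1)^1·(+1)^-1 = +1.
v=2: v_2(a)=11, v_2(b)=-4; units ≡ 1, 5 (mod 8); ε·ε+αω+βω = 0·0+11·1+-4·0 ≡ 1  ⇒  (a,b)_2 = -1.
Ram(-30, -195) = {2, ∞}; no ℚ_2-point on the conic.

[2, inf]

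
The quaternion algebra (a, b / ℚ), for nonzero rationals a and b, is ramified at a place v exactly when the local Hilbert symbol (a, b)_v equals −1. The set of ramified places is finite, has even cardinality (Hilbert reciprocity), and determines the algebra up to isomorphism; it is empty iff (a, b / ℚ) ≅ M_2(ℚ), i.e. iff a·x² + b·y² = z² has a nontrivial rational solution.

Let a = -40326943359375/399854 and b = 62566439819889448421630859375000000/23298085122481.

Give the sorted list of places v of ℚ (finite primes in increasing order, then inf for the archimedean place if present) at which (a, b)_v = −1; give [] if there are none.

[2, 7]

(a, b) ≡ (-17794, 20615) mod (ℚ^×)²; places V = {2, 3, 5, 7, 13, 19, 31, 41, ∞}.
(a,b)_19: α=2, u≡5; β=5, v≡14 (mod 19); (5|19)=+1, (14|19)=-1; sign (−1)^0·+1^5·-1^2 = +1.
(a,b)_41: α=1, u≡29; β=2, v≡1 (mod 41); (29|41)=-1, (1|41)=+1; sign (−1)^0·-1^2·+1^1 = +1.
(a,b)_13: α=-4, u≡3; β=-12, v≡12 (mod 13); (3|13)=+1, (12|13)=+1; sign (−1)^0·+1^-12·+1^-4 = +1.
(a,b)_∞: sgn(-17794)=−, sgn(20615)=+, so +1.
(a,b)_3: α=2, u≡2; β=10, v≡2 (mod 3); (2|3)=-1, (2|3)=-1; sign (−1)^0·-1^10·-1^2 = +1.
(a,b)_7: α=-1, u≡3; β=1, v≡3 (mod 7); (3|7)=-1, (3|7)=-1; sign (−1)^1·-1^1·-1^-1 = -1.
(a,b)_2: α=-1, β=6; u≡7, v≡7 (mod 8); ε(u)ε(v)=1·1, αω(v)=-1·0, βω(u)=6·0; sum ≡ 1  ⇒  -1.
(a,b)_5: α=10, u≡4; β=19, v≡3 (mod 5); (4|5)=+1, (3|5)=-1; sign (−1)^0·+1^19·-1^10 = +1.
(a,b)_31: α=1, u≡11; β=3, v≡7 (mod 31); (11|31)=-1, (7|31)=+1; sign (−1)^1·-1^3·+1^1 = +1.
(-17794, 20615 / ℚ) ramifies at {2, 7}: a division algebra.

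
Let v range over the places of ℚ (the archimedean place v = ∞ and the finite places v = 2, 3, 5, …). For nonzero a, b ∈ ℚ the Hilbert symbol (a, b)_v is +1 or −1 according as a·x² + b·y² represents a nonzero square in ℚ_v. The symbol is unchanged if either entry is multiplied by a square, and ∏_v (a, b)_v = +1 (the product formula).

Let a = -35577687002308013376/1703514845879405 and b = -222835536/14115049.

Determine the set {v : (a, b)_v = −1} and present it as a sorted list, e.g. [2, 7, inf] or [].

[2, 29, 37, inf]

Mod squares: a ≡ -284345, b ≡ -29. Check v ∈ {∞, 2, 3, 5, 7, 11, 13, 17, 29, 37, 53}.
v=29: a=29^3·(≡19), b=29^1·(≡23) mod 29; (19|29)=-1, (23|29)=+1; (−1)^{3·1·14}·(-1)^1·(+1)^3 = -1.
v=3: a=3^8·(≡1), b=3^4·(≡1) mod 3; (1|3)=+1, (1|3)=+1; (−1)^{8·4·1}·(+1)^4·(+1)^8 = +1.
v=2: v_2(a)=6, v_2(b)=4; units ≡ 7, 3 (mod 8); ε·ε+αω+βω = 1·1+6·1+4·0 ≡ 1  ⇒  (a,b)_2 = -1.
v=7: a=7^0·(≡2), b=7^2·(≡3) mod 7; (2|7)=+1, (3|7)=-1; (−1)^{0·2·3}·(+1)^2·(-1)^0 = +1.
v=53: a=53^1·(≡48), b=53^0·(≡47) mod 53; (48|53)=-1, (47|53)=+1; (−1)^{1·0·26}·(-1)^0·(+1)^1 = +1.
v=13: a=13^-2·(≡3), b=13^-2·(≡10) mod 13; (3|13)=+1, (10|13)=+1; (−1)^{-2·-2·6}·(+1)^-2·(+1)^-2 = +1.
v=37: a=37^1·(≡16), b=37^0·(≡32) mod 37; (16|37)=+1, (32|37)=-1; (−1)^{1·0·18}·(+1)^0·(-1)^1 = -1.
v=17: a=17^-10·(≡11), b=17^-4·(≡12) mod 17; (11|17)=-1, (12|17)=-1; (−1)^{-10·-4·8}·(-1)^-4·(-1)^-10 = +1.
v=5: a=5^-1·(≡4), b=5^0·(≡1) mod 5; (4|5)=+1, (1|5)=+1; (−1)^{-1·0·2}·(+1)^0·(+1)^-1 = +1.
v=∞: -284345 < 0 and -29 < 0  ⇒  (a,b)_∞ = -1.
v=11: a=11^6·(≡3), b=11^2·(≡5) mod 11; (3|11)=+1, (5|11)=+1; (−1)^{6·2·5}·(+1)^2·(+1)^6 = +1.
|Ram(-284345, -29)| = 4, even; anisotropic at {2, 29, 37, ∞}.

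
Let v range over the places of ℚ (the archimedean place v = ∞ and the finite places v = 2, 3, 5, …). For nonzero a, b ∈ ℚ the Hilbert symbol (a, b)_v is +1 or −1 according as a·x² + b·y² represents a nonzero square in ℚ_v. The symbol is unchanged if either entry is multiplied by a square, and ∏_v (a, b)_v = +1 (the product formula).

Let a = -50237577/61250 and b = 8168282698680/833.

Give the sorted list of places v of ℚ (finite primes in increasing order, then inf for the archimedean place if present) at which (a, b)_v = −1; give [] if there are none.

[2, 17, 19, 43]

Mod squares: a ≡ -15314, b ≡ 7310. Check v ∈ {∞, 2, 3, 5, 7, 13, 17, 19, 31, 43}.
v=13: a=13^1·(≡6), b=13^2·(≡10) mod 13; (6|13)=-1, (10|13)=+1; (−1)^{1·2·6}·(-1)^2·(+1)^1 = +1.
v=3: a=3^8·(≡1), b=3^4·(≡2) mod 3; (1|3)=+1, (2|3)=-1; (−1)^{8·4·1}·(+1)^4·(-1)^8 = +1.
v=∞: -15314 < 0 and 7310 > 0  ⇒  (a,b)_∞ = +1.
v=17: a=17^0·(≡10), b=17^-1·(≡5) mod 17; (10|17)=-1, (5|17)=-1; (−1)^{0·-1·8}·(-1)^-1·(-1)^0 = -1.
v=43: a=43^0·(≡3), b=43^1·(≡38) mod 43; (3|43)=-1, (38|43)=+1; (−1)^{0·1·21}·(-1)^1·(+1)^0 = -1.
v=5: a=5^-4·(≡1), b=5^1·(≡2) mod 5; (1|5)=+1, (2|5)=-1; (−1)^{-4·1·2}·(+1)^1·(-1)^-4 = +1.
v=31: a=31^1·(≡7), b=31^2·(≡14) mod 31; (7|31)=+1, (14|31)=+1; (−1)^{1·2·15}·(+1)^2·(+1)^1 = +1.
v=2: v_2(a)=-1, v_2(b)=3; units ≡ 7, 7 (mod 8); ε·ε+αω+βω = 1·1+-1·0+3·0 ≡ 1  ⇒  (a,b)_2 = -1.
v=19: a=19^1·(≡4), b=19^2·(≡12) mod 19; (4|19)=+1, (12|19)=-1; (−1)^{1·2·9}·(+1)^2·(-1)^1 = -1.
v=7: a=7^-2·(≡4), b=7^-2·(≡2) mod 7; (4|7)=+1, (2|7)=+1; (−1)^{-2·-2·3}·(+1)^-2·(+1)^-2 = +1.
Ram(-15314, 7310) = {2, 17, 19, 43}; no ℚ_2-point on the conic.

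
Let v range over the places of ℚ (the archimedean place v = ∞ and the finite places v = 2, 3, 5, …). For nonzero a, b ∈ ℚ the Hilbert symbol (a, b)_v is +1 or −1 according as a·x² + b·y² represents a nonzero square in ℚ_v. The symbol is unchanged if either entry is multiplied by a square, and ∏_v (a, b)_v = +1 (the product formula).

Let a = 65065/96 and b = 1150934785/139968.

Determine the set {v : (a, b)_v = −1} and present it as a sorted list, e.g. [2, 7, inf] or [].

[5, 7]

Mod squares: a ≡ 2310, b ≡ 1155. Check v ∈ {∞, 2, 3, 5, 7, 11, 13, 19}.
v=3: a=3^-1·(≡2), b=3^-7·(≡1) mod 3; (2|3)=-1, (1|3)=+1; (−1)^{-1·-7·1}·(-1)^-7·(+1)^-1 = +1.
v=13: a=13^2·(≡12), b=13^2·(≡2) mod 13; (12|13)=+1, (2|13)=-1; (−1)^{2·2·6}·(+1)^2·(-1)^2 = +1.
v=11: a=11^1·(≡1), b=11^1·(≡2) mod 11; (1|11)=+1, (2|11)=-1; (−1)^{1·1·5}·(+1)^1·(-1)^1 = +1.
v=7: a=7^1·(≡4), b=7^3·(≡1) mod 7; (4|7)=+1, (1|7)=+1; (−1)^{1·3·3}·(+1)^3·(+1)^1 = -1.
v=2: v_2(a)=-5, v_2(b)=-6; units ≡ 3, 3 (mod 8); ε·ε+αω+βω = 1·1+-5·1+-6·1 ≡ 0  ⇒  (a,b)_2 = +1.
v=19: a=19^0·(≡9), b=19^2·(≡3) mod 19; (9|19)=+1, (3|19)=-1; (−1)^{0·2·9}·(+1)^2·(-1)^0 = +1.
v=∞: 2310 > 0 and 1155 > 0  ⇒  (a,b)_∞ = +1.
v=5: a=5^1·(≡3), b=5^1·(≡4) mod 5; (3|5)=-1, (4|5)=+1; (−1)^{1·1·2}·(-1)^1·(+1)^1 = -1.
(2310, 1155 / ℚ) ramifies at {5, 7}: a division algebra.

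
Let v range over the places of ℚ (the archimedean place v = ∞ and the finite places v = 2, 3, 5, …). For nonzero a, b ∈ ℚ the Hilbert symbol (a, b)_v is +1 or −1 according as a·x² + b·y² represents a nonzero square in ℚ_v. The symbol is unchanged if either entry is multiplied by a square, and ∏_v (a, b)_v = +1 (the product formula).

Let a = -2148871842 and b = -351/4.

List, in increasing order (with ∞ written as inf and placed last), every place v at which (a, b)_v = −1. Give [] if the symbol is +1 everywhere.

[3, 17, 19, inf]

(a, b) ≡ (-1938, -39) mod (ℚ^×)²; places V = {2, 3, 13, 17, 19, ∞}.
(a,b)_3: α=9, u≡2; β=3, v≡2 (mod 3); (2|3)=-1, (2|3)=-1; sign (−1)^1·-1^3·-1^9 = -1.
(a,b)_2: α=1, β=-2; u≡7, v≡1 (mod 8); ε(u)ε(v)=1·0, αω(v)=1·0, βω(u)=-2·0; sum ≡ 0  ⇒  +1.
(a,b)_19: α=1, u≡8; β=0, v≡12 (mod 19); (8|19)=-1, (12|19)=-1; sign (−1)^0·-1^0·-1^1 = -1.
(a,b)_∞: sgn(-1938)=−, sgn(-39)=−, so -1.
(a,b)_17: α=1, u≡5; β=0, v≡10 (mod 17); (5|17)=-1, (10|17)=-1; sign (−1)^0·-1^0·-1^1 = -1.
(a,b)_13: α=2, u≡4; β=1, v≡3 (mod 13); (4|13)=+1, (3|13)=+1; sign (−1)^0·+1^1·+1^2 = +1.
Ram(-1938, -39) = {3, 17, 19, ∞}; no ℚ_3-point on the conic.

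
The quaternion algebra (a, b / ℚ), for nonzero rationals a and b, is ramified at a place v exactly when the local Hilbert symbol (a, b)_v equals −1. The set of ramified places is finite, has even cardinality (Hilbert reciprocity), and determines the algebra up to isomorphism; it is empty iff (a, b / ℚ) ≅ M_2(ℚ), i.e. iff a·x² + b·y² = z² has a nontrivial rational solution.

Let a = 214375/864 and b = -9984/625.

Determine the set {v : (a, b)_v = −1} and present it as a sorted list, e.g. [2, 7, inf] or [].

[3, 7]

Mod squares: a ≡ 42, b ≡ -39. Check v ∈ {∞, 2, 3, 5, 7, 13}.
v=∞: 42 > 0 and -39 < 0  ⇒  (a,b)_∞ = +1.
v=5: a=5^4·(≡2), b=5^-4·(≡1) mod 5; (2|5)=-1, (1|5)=+1; (−1)^{4·-4·2}·(-1)^-4·(+1)^4 = +1.
v=13: a=13^0·(≡3), b=13^1·(≡12) mod 13; (3|13)=+1, (12|13)=+1; (−1)^{0·1·6}·(+1)^1·(+1)^0 = +1.
v=3: a=3^-3·(≡2), b=3^1·(≡2) mod 3; (2|3)=-1, (2|3)=-1; (−1)^{-3·1·1}·(-1)^1·(-1)^-3 = -1.
v=2: v_2(a)=-5, v_2(b)=8; units ≡ 5, 1 (mod 8); ε·ε+αω+βω = 0·0+-5·0+8·1 ≡ 0  ⇒  (a,b)_2 = +1.
v=7: a=7^3·(≡3), b=7^0·(≡6) mod 7; (3|7)=-1, (6|7)=-1; (−1)^{3·0·3}·(-1)^0·(-1)^3 = -1.
Ram(42, -39) = {3, 7}; no ℚ_3-point on the conic.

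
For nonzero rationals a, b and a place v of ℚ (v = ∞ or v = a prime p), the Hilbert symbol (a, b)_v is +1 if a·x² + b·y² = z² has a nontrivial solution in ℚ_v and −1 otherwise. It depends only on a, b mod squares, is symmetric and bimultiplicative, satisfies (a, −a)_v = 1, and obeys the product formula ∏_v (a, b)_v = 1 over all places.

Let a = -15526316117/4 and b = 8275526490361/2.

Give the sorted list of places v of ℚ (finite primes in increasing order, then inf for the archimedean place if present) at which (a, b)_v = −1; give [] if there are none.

[2, 31, 41, 43]

(a, b) ≡ (-54653, 34658) mod (ℚ^×)²; places V = {2, 13, 31, 41, 43, ∞}.
(a,b)_13: α=2, u≡12; β=3, v≡4 (mod 13); (12|13)=+1, (4|13)=+1; sign (−1)^0·+1^3·+1^2 = +1.
(a,b)_41: α=3, u≡25; β=4, v≡6 (mod 41); (25|41)=+1, (6|41)=-1; sign (−1)^0·+1^4·-1^3 = -1.
(a,b)_31: α=1, u≡5; β=1, v≡2 (mod 31); (5|31)=+1, (2|31)=+1; sign (−1)^1·+1^1·+1^1 = -1.
(a,b)_43: α=1, u≡29; β=1, v≡3 (mod 43); (29|43)=-1, (3|43)=-1; sign (−1)^1·-1^1·-1^1 = -1.
(a,b)_2: α=-2, β=-1; u≡3, v≡1 (mod 8); ε(u)ε(v)=1·0, αω(v)=-2·0, βω(u)=-1·1; sum ≡ 1  ⇒  -1.
(a,b)_∞: sgn(-54653)=−, sgn(34658)=+, so +1.
|Ram(-54653, 34658)| = 4, even; anisotropic at {2, 31, 41, 43}.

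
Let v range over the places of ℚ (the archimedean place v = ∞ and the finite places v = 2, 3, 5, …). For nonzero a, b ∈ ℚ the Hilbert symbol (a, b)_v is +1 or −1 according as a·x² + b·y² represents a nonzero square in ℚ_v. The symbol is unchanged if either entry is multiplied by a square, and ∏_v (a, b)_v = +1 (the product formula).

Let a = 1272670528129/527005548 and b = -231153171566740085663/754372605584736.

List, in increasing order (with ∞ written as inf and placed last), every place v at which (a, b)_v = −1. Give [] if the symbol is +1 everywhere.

Mod squares: a ≡ 3, b ≡ -858. Check v ∈ {∞, 2, 3, 7, 11, 13, 23, 47}.
v=3: a=3^-3·(≡1), b=3^-7·(≡2) mod 3; (1|3)=+1, (2|3)=-1; (−1)^{-3·-7·1}·(+1)^-7·(-1)^-3 = +1.
v=2: v_2(a)=-2, v_2(b)=-5; units ≡ 3, 3 (mod 8); ε·ε+αω+βω = 1·1+-2·1+-5·1 ≡ 0  ⇒  (a,b)_2 = +1.
v=∞: 3 > 0 and -858 < 0  ⇒  (a,b)_∞ = +1.
v=23: a=23^2·(≡12), b=23^4·(≡3) mod 23; (12|23)=+1, (3|23)=+1; (−1)^{2·4·11}·(+1)^4·(+1)^2 = +1.
v=11: a=11^2·(≡9), b=11^3·(≡6) mod 11; (9|11)=+1, (6|11)=-1; (−1)^{2·3·5}·(+1)^3·(-1)^2 = +1.
v=13: a=13^2·(≡4), b=13^3·(≡12) mod 13; (4|13)=+1, (12|13)=+1; (−1)^{2·3·6}·(+1)^3·(+1)^2 = +1.
v=47: a=47^-4·(≡14), b=47^-6·(≡31) mod 47; (14|47)=+1, (31|47)=-1; (−1)^{-4·-6·23}·(+1)^-6·(-1)^-4 = +1.
v=7: a=7^6·(≡6), b=7^10·(≡6) mod 7; (6|7)=-1, (6|7)=-1; (−1)^{6·10·3}·(-1)^10·(-1)^6 = +1.
Every local symbol is +1, so the conic 3·x² + -858·y² = z² has ℚ_v-points for all v and hence a ℚ-point; (a, b / ℚ) ≅ M_2(ℚ).

[]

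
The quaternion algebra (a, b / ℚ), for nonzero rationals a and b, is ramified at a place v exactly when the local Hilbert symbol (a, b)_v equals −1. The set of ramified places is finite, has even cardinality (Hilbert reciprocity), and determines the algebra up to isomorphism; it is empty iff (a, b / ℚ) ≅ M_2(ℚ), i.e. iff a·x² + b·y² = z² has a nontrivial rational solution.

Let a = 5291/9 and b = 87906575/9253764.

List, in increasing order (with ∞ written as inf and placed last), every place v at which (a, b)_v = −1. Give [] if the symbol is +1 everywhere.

[2, 37]

(a, b) ≡ (5291, 23) mod (ℚ^×)²; places V = {2, 3, 5, 11, 13, 17, 23, 37, ∞}.
(a,b)_13: α=1, u≡12; β=-4, v≡10 (mod 13); (12|13)=+1, (10|13)=+1; sign (−1)^0·+1^-4·+1^1 = +1.
(a,b)_23: α=0, u≡18; β=3, v≡2 (mod 23); (18|23)=+1, (2|23)=+1; sign (−1)^0·+1^3·+1^0 = +1.
(a,b)_5: α=0, u≡4; β=2, v≡2 (mod 5); (4|5)=+1, (2|5)=-1; sign (−1)^0·+1^2·-1^0 = +1.
(a,b)_37: α=1, u≡20; β=0, v≡6 (mod 37); (20|37)=-1, (6|37)=-1; sign (−1)^0·-1^0·-1^1 = -1.
(a,b)_∞: sgn(5291)=+, sgn(23)=+, so +1.
(a,b)_2: α=0, β=-2; u≡3, v≡7 (mod 8); ε(u)ε(v)=1·1, αω(v)=0·0, βω(u)=-2·1; sum ≡ 1  ⇒  -1.
(a,b)_3: α=-2, u≡2; β=-4, v≡2 (mod 3); (2|3)=-1, (2|3)=-1; sign (−1)^0·-1^-4·-1^-2 = +1.
(a,b)_17: α=0, u≡8; β=2, v≡11 (mod 17); (8|17)=+1, (11|17)=-1; sign (−1)^0·+1^2·-1^0 = +1.
(a,b)_11: α=1, u≡7; β=0, v≡3 (mod 11); (7|11)=-1, (3|11)=+1; sign (−1)^0·-1^0·+1^1 = +1.
Ram(5291, 23) = {2, 37}; no ℚ_2-point on the conic.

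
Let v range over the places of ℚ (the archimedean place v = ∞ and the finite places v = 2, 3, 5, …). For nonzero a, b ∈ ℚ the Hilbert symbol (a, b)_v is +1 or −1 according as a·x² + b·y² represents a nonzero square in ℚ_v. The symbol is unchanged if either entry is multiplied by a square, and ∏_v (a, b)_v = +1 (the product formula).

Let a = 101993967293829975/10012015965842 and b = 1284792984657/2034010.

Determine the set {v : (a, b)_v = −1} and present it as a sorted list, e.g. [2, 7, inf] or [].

(a, b) ≡ (798, 170) mod (ℚ^×)²; places V = {2, 3, 5, 7, 11, 13, 17, 19, 41, 53, ∞}.
(a,b)_3: α=3, u≡2; β=2, v≡2 (mod 3); (2|3)=-1, (2|3)=-1; sign (−1)^0·-1^2·-1^3 = -1.
(a,b)_11: α=-6, u≡7; β=-2, v≡3 (mod 11); (7|11)=-1, (3|11)=+1; sign (−1)^0·-1^-2·+1^-6 = +1.
(a,b)_13: α=4, u≡2; β=2, v≡3 (mod 13); (2|13)=-1, (3|13)=+1; sign (−1)^0·-1^2·+1^4 = +1.
(a,b)_17: α=2, u≡13; β=1, v≡3 (mod 17); (13|17)=+1, (3|17)=-1; sign (−1)^0·+1^1·-1^2 = +1.
(a,b)_19: α=1, u≡9; β=2, v≡3 (mod 19); (9|19)=+1, (3|19)=-1; sign (−1)^0·+1^2·-1^1 = -1.
(a,b)_53: α=2, u≡12; β=2, v≡47 (mod 53); (12|53)=-1, (47|53)=+1; sign (−1)^0·-1^2·+1^2 = +1.
(a,b)_∞: sgn(798)=+, sgn(170)=+, so +1.
(a,b)_41: α=-4, u≡3; β=-2, v≡35 (mod 41); (3|41)=-1, (35|41)=-1; sign (−1)^0·-1^-2·-1^-4 = +1.
(a,b)_5: α=2, u≡2; β=-1, v≡1 (mod 5); (2|5)=-1, (1|5)=+1; sign (−1)^0·-1^-1·+1^2 = -1.
(a,b)_2: α=-1, β=-1; u≡7, v≡5 (mod 8); ε(u)ε(v)=1·0, αω(v)=-1·1, βω(u)=-1·0; sum ≡ 1  ⇒  -1.
(a,b)_7: α=3, u≡2; β=2, v≡1 (mod 7); (2|7)=+1, (1|7)=+1; sign (−1)^0·+1^2·+1^3 = +1.
|Ram(798, 170)| = 4, even; anisotropic at {2, 3, 5, 19}.

[2, 3, 5, 19]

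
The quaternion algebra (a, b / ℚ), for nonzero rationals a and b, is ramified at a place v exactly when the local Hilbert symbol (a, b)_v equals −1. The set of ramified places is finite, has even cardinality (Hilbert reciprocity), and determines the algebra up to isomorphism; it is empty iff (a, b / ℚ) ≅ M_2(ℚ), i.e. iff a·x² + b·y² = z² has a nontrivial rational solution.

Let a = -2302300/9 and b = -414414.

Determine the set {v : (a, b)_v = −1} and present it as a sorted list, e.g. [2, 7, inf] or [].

Mod squares: a ≡ -23023, b ≡ -46046. Check v ∈ {∞, 2, 3, 5, 7, 11, 13, 23}.
v=23: a=23^1·(≡20), b=23^1·(≡14) mod 23; (20|23)=-1, (14|23)=-1; (−1)^{1·1·11}·(-1)^1·(-1)^1 = -1.
v=3: a=3^-2·(≡2), b=3^2·(≡1) mod 3; (2|3)=-1, (1|3)=+1; (−1)^{-2·2·1}·(-1)^2·(+1)^-2 = +1.
v=2: v_2(a)=2, v_2(b)=1; units ≡ 1, 1 (mod 8); ε·ε+αω+βω = 0·0+2·0+1·0 ≡ 0  ⇒  (a,b)_2 = +1.
v=5: a=5^2·(≡2), b=5^0·(≡1) mod 5; (2|5)=-1, (1|5)=+1; (−1)^{2·0·2}·(-1)^0·(+1)^2 = +1.
v=∞: -23023 < 0 and -46046 < 0  ⇒  (a,b)_∞ = -1.
v=11: a=11^1·(≡7), b=11^1·(≡1) mod 11; (7|11)=-1, (1|11)=+1; (−1)^{1·1·5}·(-1)^1·(+1)^1 = +1.
v=13: a=13^1·(≡10), b=13^1·(≡11) mod 13; (10|13)=+1, (11|13)=-1; (−1)^{1·1·6}·(+1)^1·(-1)^1 = -1.
v=7: a=7^1·(≡1), b=7^1·(≡4) mod 7; (1|7)=+1, (4|7)=+1; (−1)^{1·1·3}·(+1)^1·(+1)^1 = -1.
Ram(-23023, -46046) = {7, 13, 23, ∞}; no ℚ_7-point on the conic.

[7, 13, 23, inf]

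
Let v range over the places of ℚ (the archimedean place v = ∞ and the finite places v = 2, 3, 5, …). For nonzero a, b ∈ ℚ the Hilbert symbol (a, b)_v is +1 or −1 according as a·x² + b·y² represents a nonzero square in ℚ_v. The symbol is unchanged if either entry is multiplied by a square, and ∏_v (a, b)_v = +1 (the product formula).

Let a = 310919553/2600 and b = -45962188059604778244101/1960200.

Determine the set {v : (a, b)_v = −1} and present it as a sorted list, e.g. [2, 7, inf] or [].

Mod squares: a ≡ 5642, b ≡ -442. Check v ∈ {∞, 2, 3, 5, 7, 11, 13, 17, 19, 31}.
v=17: a=17^0·(≡9), b=17^5·(≡8) mod 17; (9|17)=+1, (8|17)=+1; (−1)^{0·5·8}·(+1)^5·(+1)^0 = +1.
v=2: v_2(a)=-3, v_2(b)=-3; units ≡ 5, 3 (mod 8); ε·ε+αω+βω = 0·1+-3·1+-3·1 ≡ 0  ⇒  (a,b)_2 = +1.
v=19: a=19^2·(≡18), b=19^4·(≡15) mod 19; (18|19)=-1, (15|19)=-1; (−1)^{2·4·9}·(-1)^4·(-1)^2 = +1.
v=31: a=31^1·(≡27), b=31^2·(≡30) mod 31; (27|31)=-1, (30|31)=-1; (−1)^{1·2·15}·(-1)^2·(-1)^1 = -1.
v=11: a=11^0·(≡8), b=11^-2·(≡9) mod 11; (8|11)=-1, (9|11)=+1; (−1)^{0·-2·5}·(-1)^-2·(+1)^0 = +1.
v=3: a=3^4·(≡2), b=3^-4·(≡2) mod 3; (2|3)=-1, (2|3)=-1; (−1)^{4·-4·1}·(-1)^-4·(-1)^4 = +1.
v=13: a=13^-1·(≡7), b=13^3·(≡5) mod 13; (7|13)=-1, (5|13)=-1; (−1)^{-1·3·6}·(-1)^3·(-1)^-1 = +1.
v=∞: 5642 > 0 and -442 < 0  ⇒  (a,b)_∞ = +1.
v=5: a=5^-2·(≡2), b=5^-2·(≡3) mod 5; (2|5)=-1, (3|5)=-1; (−1)^{-2·-2·2}·(-1)^-2·(-1)^-2 = +1.
v=7: a=7^3·(≡2), b=7^6·(≡5) mod 7; (2|7)=+1, (5|7)=-1; (−1)^{3·6·3}·(+1)^6·(-1)^3 = -1.
(5642, -442 / ℚ) ramifies at {7, 31}: a division algebra.

[7, 31]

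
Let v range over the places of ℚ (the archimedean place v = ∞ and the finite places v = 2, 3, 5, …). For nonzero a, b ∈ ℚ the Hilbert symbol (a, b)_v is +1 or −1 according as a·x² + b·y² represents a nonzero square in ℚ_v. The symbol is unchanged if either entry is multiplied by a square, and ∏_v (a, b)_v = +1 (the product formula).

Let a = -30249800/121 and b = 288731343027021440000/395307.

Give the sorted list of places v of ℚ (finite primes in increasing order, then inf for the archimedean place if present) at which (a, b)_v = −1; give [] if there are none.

[7, 17, 31, 37]

Mod squares: a ≡ -302498, b ≡ 59163. Check v ∈ {∞, 2, 3, 5, 7, 11, 13, 17, 31, 37, 41}.
v=41: a=41^1·(≡23), b=41^3·(≡20) mod 41; (23|41)=+1, (20|41)=+1; (−1)^{1·3·20}·(+1)^3·(+1)^1 = +1.
v=37: a=37^0·(≡29), b=37^1·(≡18) mod 37; (29|37)=-1, (18|37)=-1; (−1)^{0·1·18}·(-1)^1·(-1)^0 = -1.
v=31: a=31^1·(≡25), b=31^2·(≡24) mod 31; (25|31)=+1, (24|31)=-1; (−1)^{1·2·15}·(+1)^2·(-1)^1 = -1.
v=2: v_2(a)=3, v_2(b)=10; units ≡ 7, 3 (mod 8); ε·ε+αω+βω = 1·1+3·1+10·0 ≡ 0  ⇒  (a,b)_2 = +1.
v=7: a=7^1·(≡4), b=7^2·(≡6) mod 7; (4|7)=+1, (6|7)=-1; (−1)^{1·2·3}·(+1)^2·(-1)^1 = -1.
v=13: a=13^0·(≡1), b=13^1·(≡1) mod 13; (1|13)=+1, (1|13)=+1; (−1)^{0·1·6}·(+1)^1·(+1)^0 = +1.
v=5: a=5^2·(≡3), b=5^4·(≡2) mod 5; (3|5)=-1, (2|5)=-1; (−1)^{2·4·2}·(-1)^4·(-1)^2 = +1.
v=17: a=17^1·(≡12), b=17^2·(≡6) mod 17; (12|17)=-1, (6|17)=-1; (−1)^{1·2·8}·(-1)^2·(-1)^1 = -1.
v=∞: -302498 < 0 and 59163 > 0  ⇒  (a,b)_∞ = +1.
v=11: a=11^-2·(≡2), b=11^-4·(≡3) mod 11; (2|11)=-1, (3|11)=+1; (−1)^{-2·-4·5}·(-1)^-4·(+1)^-2 = +1.
v=3: a=3^0·(≡1), b=3^-3·(≡2) mod 3; (1|3)=+1, (2|3)=-1; (−1)^{0·-3·1}·(+1)^-3·(-1)^0 = +1.
|Ram(-302498, 59163)| = 4, even; anisotropic at {7, 17, 31, 37}.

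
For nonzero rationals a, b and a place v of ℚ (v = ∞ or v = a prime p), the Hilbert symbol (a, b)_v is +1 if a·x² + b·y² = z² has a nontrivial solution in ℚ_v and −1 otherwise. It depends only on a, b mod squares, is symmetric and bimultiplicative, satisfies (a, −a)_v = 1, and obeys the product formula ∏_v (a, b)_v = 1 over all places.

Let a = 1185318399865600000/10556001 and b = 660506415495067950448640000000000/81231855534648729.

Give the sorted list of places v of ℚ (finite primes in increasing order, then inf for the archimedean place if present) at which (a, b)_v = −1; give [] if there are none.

(a, b) ≡ (2590, 34034) mod (ℚ^×)²; places V = {2, 3, 5, 7, 11, 13, 17, 19, 37, ∞}.
(a,b)_17: α=2, u≡11; β=3, v≡4 (mod 17); (11|17)=-1, (4|17)=+1; sign (−1)^0·-1^3·+1^2 = -1.
(a,b)_13: α=2, u≡10; β=3, v≡8 (mod 13); (10|13)=+1, (8|13)=-1; sign (−1)^0·+1^3·-1^2 = +1.
(a,b)_37: α=1, u≡28; β=2, v≡23 (mod 37); (28|37)=+1, (23|37)=-1; sign (−1)^0·+1^2·-1^1 = -1.
(a,b)_7: α=1, u≡3; β=1, v≡1 (mod 7); (3|7)=-1, (1|7)=+1; sign (−1)^1·-1^1·+1^1 = +1.
(a,b)_3: α=-4, u≡1; β=-14, v≡2 (mod 3); (1|3)=+1, (2|3)=-1; sign (−1)^0·+1^-14·-1^-4 = +1.
(a,b)_2: α=11, β=25; u≡7, v≡1 (mod 8); ε(u)ε(v)=1·0, αω(v)=11·0, βω(u)=25·0; sum ≡ 0  ⇒  +1.
(a,b)_5: α=5, u≡2; β=10, v≡4 (mod 5); (2|5)=-1, (4|5)=+1; sign (−1)^0·-1^10·+1^5 = +1.
(a,b)_19: α=-4, u≡7; β=-8, v≡11 (mod 19); (7|19)=+1, (11|19)=+1; sign (−1)^0·+1^-8·+1^-4 = +1.
(a,b)_11: α=4, u≡9; β=7, v≡1 (mod 11); (9|11)=+1, (1|11)=+1; sign (−1)^0·+1^7·+1^4 = +1.
(a,b)_∞: sgn(2590)=+, sgn(34034)=+, so +1.
|Ram(2590, 34034)| = 2, even; anisotropic at {17, 37}.

[17, 37]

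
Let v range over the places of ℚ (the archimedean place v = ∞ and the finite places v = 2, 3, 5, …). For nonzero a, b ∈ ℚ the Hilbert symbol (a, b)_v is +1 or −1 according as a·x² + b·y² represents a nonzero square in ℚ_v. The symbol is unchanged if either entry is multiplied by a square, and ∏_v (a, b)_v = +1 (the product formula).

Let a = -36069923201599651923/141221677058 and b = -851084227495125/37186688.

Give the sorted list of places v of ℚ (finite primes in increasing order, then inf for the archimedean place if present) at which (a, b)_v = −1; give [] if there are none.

Mod squares: a ≡ -3526, b ≡ -410. Check v ∈ {∞, 2, 3, 5, 7, 11, 13, 17, 29, 41, 43}.
v=7: a=7^-4·(≡1), b=7^-4·(≡5) mod 7; (1|7)=+1, (5|7)=-1; (−1)^{-4·-4·3}·(+1)^-4·(-1)^-4 = +1.
v=2: v_2(a)=-1, v_2(b)=-7; units ≡ 5, 3 (mod 8); ε·ε+αω+βω = 0·1+-1·1+-7·1 ≡ 0  ⇒  (a,b)_2 = +1.
v=3: a=3^18·(≡2), b=3^12·(≡1) mod 3; (2|3)=-1, (1|3)=+1; (−1)^{18·12·1}·(-1)^12·(+1)^18 = +1.
v=5: a=5^0·(≡4), b=5^3·(≡3) mod 5; (4|5)=+1, (3|5)=-1; (−1)^{0·3·2}·(+1)^3·(-1)^0 = +1.
v=17: a=17^-2·(≡14), b=17^0·(≡2) mod 17; (14|17)=-1, (2|17)=+1; (−1)^{-2·0·8}·(-1)^0·(+1)^-2 = +1.
v=41: a=41^1·(≡16), b=41^1·(≡23) mod 41; (16|41)=+1, (23|41)=+1; (−1)^{1·1·20}·(+1)^1·(+1)^1 = +1.
v=∞: -3526 < 0 and -410 < 0  ⇒  (a,b)_∞ = -1.
v=43: a=43^3·(≡24), b=43^2·(≡29) mod 43; (24|43)=+1, (29|43)=-1; (−1)^{3·2·21}·(+1)^2·(-1)^3 = -1.
v=29: a=29^-2·(≡11), b=29^0·(≡23) mod 29; (11|29)=-1, (23|29)=+1; (−1)^{-2·0·14}·(-1)^0·(+1)^-2 = +1.
v=13: a=13^4·(≡4), b=13^2·(≡5) mod 13; (4|13)=+1, (5|13)=-1; (−1)^{4·2·6}·(+1)^2·(-1)^4 = +1.
v=11: a=11^-2·(≡1), b=11^-2·(≡8) mod 11; (1|11)=+1, (8|11)=-1; (−1)^{-2·-2·5}·(+1)^-2·(-1)^-2 = +1.
|Ram(-3526, -410)| = 2, even; anisotropic at {43, ∞}.

[43, inf]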